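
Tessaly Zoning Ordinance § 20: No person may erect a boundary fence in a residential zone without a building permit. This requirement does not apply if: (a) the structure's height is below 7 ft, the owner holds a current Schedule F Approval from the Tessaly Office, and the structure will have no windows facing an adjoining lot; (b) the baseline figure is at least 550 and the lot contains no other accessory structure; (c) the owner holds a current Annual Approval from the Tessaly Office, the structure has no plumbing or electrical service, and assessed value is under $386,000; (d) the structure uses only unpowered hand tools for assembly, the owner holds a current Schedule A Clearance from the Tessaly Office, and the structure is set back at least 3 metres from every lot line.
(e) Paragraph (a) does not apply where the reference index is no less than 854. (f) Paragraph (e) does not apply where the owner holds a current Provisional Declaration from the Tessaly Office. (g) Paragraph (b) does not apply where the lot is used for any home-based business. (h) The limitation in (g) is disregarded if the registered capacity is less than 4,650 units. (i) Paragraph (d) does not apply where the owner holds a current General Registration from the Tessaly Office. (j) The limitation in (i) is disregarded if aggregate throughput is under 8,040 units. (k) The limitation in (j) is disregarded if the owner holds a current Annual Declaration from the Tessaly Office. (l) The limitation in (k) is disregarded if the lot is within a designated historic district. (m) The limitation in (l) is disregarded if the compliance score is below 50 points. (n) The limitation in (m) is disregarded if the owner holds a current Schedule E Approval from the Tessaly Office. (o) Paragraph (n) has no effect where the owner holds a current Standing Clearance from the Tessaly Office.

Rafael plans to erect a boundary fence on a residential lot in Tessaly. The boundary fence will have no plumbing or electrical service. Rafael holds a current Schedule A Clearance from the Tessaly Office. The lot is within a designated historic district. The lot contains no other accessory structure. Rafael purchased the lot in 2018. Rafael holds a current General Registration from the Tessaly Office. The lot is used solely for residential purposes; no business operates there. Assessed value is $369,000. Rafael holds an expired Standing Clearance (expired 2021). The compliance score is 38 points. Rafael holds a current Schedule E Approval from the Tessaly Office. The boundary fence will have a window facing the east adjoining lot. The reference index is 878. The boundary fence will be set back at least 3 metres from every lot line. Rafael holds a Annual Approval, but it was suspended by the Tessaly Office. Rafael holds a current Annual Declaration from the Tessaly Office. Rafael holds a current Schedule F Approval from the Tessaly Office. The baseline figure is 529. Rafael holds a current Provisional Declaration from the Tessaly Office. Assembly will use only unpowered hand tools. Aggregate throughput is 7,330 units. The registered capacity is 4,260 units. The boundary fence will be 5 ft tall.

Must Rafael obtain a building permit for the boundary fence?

Exception (a) fails — a window faces an adjoining lot.
Exception (b) fails — the baseline figure is 529, short of 550.
Exception (c) fails — the Annual Approval is not current.
Exception (d)'s conditions are all satisfied: assembly uses only hand tools; a current Schedule A Clearance is held; the setback is at least 3 m on every side. Considering the limiting provisions: (i) is triggered (a current General Registration is held), but is set aside by (j): (j) is engaged — aggregate throughput is 7,330 units, under the 8,040 units limit. (k) would limit (j) — a current Annual Declaration is held — but (l) sets (k) aside: (l) operates against (k): the lot is in a historic district. (m) applies (the compliance score is 38 points, below the 50 points limit), but is displaced by (n): (n) operates against (m): a current Schedule E Approval is held. (o), which would lift (n), is not triggered — the Standing Clearance is not current. So (d) applies.

No — exception (d) applies; Rafael does not need a building permit.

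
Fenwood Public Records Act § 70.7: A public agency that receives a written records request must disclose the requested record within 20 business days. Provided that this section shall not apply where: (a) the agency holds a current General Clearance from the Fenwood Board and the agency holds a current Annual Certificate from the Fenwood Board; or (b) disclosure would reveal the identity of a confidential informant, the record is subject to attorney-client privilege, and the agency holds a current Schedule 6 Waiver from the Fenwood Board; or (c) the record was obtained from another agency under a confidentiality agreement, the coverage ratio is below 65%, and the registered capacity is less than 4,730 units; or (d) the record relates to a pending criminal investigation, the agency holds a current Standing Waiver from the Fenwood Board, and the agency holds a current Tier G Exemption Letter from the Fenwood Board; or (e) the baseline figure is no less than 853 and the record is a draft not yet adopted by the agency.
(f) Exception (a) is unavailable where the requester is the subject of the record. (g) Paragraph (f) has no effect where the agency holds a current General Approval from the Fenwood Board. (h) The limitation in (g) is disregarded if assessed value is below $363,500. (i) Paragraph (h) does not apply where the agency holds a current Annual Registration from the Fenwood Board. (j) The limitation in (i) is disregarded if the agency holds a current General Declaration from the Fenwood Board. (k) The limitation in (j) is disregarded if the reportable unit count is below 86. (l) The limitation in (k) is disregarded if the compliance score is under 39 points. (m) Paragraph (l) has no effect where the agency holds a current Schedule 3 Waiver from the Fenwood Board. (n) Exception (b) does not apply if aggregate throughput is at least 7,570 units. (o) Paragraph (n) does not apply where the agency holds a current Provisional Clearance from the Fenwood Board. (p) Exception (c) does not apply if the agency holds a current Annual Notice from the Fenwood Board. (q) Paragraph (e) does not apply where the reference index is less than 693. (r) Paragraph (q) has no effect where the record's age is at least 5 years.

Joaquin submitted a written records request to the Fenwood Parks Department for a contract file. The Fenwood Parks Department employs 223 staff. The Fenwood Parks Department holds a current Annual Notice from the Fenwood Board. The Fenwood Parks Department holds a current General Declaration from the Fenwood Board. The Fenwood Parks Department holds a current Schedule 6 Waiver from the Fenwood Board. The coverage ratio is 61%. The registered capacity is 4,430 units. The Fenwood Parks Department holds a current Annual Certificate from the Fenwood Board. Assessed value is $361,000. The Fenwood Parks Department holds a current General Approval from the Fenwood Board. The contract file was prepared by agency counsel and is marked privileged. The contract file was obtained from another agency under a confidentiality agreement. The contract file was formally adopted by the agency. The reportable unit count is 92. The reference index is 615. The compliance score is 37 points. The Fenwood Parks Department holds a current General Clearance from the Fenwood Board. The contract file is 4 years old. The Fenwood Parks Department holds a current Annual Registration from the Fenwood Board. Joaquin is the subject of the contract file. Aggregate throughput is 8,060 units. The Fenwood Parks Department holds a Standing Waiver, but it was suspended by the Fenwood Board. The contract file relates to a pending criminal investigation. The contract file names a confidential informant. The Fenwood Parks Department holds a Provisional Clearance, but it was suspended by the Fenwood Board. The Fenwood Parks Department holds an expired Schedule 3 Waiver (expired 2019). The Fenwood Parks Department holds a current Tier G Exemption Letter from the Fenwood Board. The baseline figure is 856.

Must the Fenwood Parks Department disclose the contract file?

Yes — the Fenwood Parks Department must disclose the contract file.

Exception (a) is satisfied on its face — a current General Clearance is held; a current Annual Certificate is held. But: (f) operates against (a): Joaquin is the subject of the contract file. (g) is engaged (a current General Approval is held), but is displaced by (h): (h) operates against (g): assessed value is $361,000, below the $363,500 limit. (i) would limit (h) — a current Annual Registration is held — but (j) sets (i) aside: (j) applies — a current General Declaration is held. (k), which would lift (j), is not engaged — the reportable unit count is 92, not below 86. (a) is therefore removed.
Exception (b)'s conditions are all satisfied: the contract file names a confidential informant; the contract file is privileged; a current Schedule 6 Waiver is held. However, paragraphs (n)–(o) must be considered: (n) applies — aggregate throughput is 8,060 units, meeting the 7,570 units threshold. (o), which would lift (n), does not operate here — there is no Provisional Clearance in force. Exception (b) does not apply.
Exception (c): the contract file was obtained under a confidentiality agreement; the coverage ratio is 61%, below the 65% limit; the registered capacity is 4,430 units, less than the 4,730 units limit — every condition holds. However, paragraph (p) must be considered: (p) is engaged — a current Annual Notice is held. (c) is therefore removed.
Exception (d) does not apply: no current Standing Waiver is held.
Exception (e) fails — the contract file has been formally adopted.
No exception is made out. the Fenwood Parks Department falls within the general rule.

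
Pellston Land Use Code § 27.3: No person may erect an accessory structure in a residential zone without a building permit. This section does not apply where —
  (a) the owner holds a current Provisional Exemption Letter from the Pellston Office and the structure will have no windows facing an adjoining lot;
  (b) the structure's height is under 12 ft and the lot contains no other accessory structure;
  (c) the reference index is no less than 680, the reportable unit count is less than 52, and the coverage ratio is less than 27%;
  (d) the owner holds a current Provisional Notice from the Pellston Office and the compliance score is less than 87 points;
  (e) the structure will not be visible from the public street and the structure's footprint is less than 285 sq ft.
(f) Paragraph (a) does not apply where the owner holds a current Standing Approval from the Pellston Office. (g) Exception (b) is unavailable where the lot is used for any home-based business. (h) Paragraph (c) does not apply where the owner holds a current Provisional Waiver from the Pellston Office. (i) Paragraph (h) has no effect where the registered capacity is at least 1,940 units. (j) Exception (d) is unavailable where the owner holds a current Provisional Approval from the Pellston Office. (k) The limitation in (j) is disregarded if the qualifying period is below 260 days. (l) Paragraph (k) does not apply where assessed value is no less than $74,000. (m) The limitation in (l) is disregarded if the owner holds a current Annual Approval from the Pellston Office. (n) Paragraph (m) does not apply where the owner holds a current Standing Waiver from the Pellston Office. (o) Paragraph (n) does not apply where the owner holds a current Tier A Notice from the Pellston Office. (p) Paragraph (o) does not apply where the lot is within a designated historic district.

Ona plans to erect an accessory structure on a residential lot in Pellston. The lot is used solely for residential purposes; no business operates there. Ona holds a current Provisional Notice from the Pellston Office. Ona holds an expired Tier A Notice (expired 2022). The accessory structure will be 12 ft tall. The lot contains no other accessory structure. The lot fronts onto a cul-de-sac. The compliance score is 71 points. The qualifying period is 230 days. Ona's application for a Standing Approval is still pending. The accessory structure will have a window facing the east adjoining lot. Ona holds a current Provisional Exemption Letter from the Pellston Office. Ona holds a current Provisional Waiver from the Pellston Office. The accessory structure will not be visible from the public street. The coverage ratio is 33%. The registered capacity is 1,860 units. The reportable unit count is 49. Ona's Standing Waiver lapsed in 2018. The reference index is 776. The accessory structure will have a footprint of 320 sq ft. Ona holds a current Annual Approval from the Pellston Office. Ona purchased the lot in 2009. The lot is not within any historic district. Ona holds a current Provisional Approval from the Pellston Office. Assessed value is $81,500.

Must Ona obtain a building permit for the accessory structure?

Exception (a) fails — a window faces an adjoining lot.
Exception (b) does not apply: the structure's height is 12 ft, not under 12 ft.
Exception (c) does not apply: the coverage ratio is 33%, not less than 27%.
All of (d)'s requirements are met (a current Provisional Notice is held; the compliance score is 71 points, less than the 87 points limit). Under paragraphs (j)–(p): (j) operates (a current Provisional Approval is held), but is itself disapplied by (k): (k) operates against (j): the qualifying period is 230 days, below the 260 days limit. (l) applies (assessed value is $81,500, meeting the $74,000 threshold), but is displaced by (m): (m) operates against (l): a current Annual Approval is held. (n), which would lift (m), is not triggered — the Standing Waiver is not current. Exception (d) stands.
Exception (e) requires that the structure's footprint is less than 285 sq ft; but the structure's footprint is 320 sq ft, not less than 285 sq ft, so (e) is unavailable.

No — exception (d) applies; Ona does not need a building permit.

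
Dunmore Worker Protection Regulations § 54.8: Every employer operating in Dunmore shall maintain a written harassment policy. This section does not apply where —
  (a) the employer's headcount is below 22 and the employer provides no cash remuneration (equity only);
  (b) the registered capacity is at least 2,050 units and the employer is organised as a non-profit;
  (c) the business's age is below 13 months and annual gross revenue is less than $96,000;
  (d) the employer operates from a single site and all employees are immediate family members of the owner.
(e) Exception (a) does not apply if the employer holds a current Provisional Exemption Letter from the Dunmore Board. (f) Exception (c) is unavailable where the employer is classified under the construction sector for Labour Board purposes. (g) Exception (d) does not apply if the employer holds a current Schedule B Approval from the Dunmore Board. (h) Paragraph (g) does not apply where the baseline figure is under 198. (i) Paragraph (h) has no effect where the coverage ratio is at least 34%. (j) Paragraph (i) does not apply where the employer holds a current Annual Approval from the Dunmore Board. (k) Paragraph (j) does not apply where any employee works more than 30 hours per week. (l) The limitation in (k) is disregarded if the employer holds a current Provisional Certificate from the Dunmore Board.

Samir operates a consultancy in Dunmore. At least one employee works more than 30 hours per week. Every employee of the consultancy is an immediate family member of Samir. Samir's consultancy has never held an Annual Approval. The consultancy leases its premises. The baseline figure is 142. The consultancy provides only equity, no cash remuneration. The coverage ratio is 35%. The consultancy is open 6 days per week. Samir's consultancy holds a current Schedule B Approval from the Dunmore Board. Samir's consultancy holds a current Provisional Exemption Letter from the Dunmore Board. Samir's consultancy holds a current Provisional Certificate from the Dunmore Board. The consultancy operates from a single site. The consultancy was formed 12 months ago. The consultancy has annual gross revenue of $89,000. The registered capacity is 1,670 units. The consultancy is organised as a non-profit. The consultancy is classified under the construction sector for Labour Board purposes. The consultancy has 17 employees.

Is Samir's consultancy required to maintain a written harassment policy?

Yes — Samir's consultancy must maintain a written harassment policy.

All of (a)'s requirements are met (the employer's headcount is 17, below the 22 limit; remuneration is equity-only). Turning to paragraph (e): (e) applies — a current Provisional Exemption Letter is held. So (a) is unavailable.
Exception (b) fails — the registered capacity is 1,670 units, short of 2,050 units.
Exception (c): the business's age is 12 months, below the 13 months limit; annual gross revenue is $89,000, less than the $96,000 limit — every condition holds. But applying paragraph (f): (f) operates against (c): the consultancy is classified under the construction sector. (c) is therefore removed.
Exception (d)'s conditions are all satisfied: the employer operates from a single site; every employee is an immediate family member. But: (g) operates against (d): a current Schedule B Approval is held. (h) applies (the baseline figure is 142, under the 198 limit), but is displaced by (i): (i) operates — the coverage ratio is 35%, meeting the 34% threshold. (j) is not triggered (the Annual Approval is not current), so (i) stands. Exception (d) does not apply.
No exception is made out. Samir's consultancy falls within the general rule.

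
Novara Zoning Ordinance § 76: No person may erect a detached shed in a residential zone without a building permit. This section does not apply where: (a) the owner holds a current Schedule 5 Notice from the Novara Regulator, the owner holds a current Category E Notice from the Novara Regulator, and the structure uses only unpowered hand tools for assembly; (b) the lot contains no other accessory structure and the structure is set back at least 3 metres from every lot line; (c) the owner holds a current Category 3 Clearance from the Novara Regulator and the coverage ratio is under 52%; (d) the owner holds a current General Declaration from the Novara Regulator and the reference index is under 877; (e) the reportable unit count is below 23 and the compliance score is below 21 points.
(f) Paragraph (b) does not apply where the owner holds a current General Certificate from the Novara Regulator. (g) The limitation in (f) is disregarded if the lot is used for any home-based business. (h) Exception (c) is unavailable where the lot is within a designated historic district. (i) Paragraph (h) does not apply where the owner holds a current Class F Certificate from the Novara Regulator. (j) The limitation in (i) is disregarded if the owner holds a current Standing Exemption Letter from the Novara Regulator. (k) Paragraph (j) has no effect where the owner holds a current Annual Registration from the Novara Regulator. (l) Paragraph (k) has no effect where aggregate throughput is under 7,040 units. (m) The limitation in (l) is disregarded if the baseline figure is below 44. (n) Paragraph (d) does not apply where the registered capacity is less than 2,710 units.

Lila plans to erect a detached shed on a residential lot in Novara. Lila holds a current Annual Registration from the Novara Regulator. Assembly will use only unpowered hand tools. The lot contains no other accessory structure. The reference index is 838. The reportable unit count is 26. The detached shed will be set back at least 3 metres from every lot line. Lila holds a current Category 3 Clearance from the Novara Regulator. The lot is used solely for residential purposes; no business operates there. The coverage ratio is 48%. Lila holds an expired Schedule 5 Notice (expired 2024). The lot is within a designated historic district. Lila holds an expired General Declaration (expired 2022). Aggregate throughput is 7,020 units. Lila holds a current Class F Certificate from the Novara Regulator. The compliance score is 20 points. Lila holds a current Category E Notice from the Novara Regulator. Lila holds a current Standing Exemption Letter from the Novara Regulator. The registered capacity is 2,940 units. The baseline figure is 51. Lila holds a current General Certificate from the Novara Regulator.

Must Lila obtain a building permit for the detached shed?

Exception (a) requires that the owner holds a current Schedule 5 Notice from the Novara Regulator; but the Schedule 5 Notice is not current, so (a) is unavailable.
Exception (b)'s conditions are all satisfied: the lot has no other accessory structure; the setback is at least 3 m on every side. Turning to paragraphs (f)–(g): (f) operates against (b): a current General Certificate is held. (g), which would lift (f), is not triggered — the lot is solely residential. (b) is therefore removed.
Exception (c) is satisfied on its face — a current Category 3 Clearance is held; the coverage ratio is 48%, under the 52% limit. But: (h) operates against (c): the lot is in a historic district. (i) applies (a current Class F Certificate is held), but is displaced by (j): (j) operates against (i): a current Standing Exemption Letter is held. (k) would limit (j) — a current Annual Registration is held — but (l) sets (k) aside: (l) operates against (k): aggregate throughput is 7,020 units, under the 7,040 units limit. (m), which would lift (l), is not triggered — the baseline figure is 51, not below 44. Exception (c) does not apply.
Exception (d) requires that the owner holds a current General Declaration from the Novara Regulator; but there is no General Declaration in force, so (d) is unavailable.
Exception (e) fails — the reportable unit count is 26, not below 23.
No exception applies. The general rule governs.

Yes — Lila must obtain a building permit.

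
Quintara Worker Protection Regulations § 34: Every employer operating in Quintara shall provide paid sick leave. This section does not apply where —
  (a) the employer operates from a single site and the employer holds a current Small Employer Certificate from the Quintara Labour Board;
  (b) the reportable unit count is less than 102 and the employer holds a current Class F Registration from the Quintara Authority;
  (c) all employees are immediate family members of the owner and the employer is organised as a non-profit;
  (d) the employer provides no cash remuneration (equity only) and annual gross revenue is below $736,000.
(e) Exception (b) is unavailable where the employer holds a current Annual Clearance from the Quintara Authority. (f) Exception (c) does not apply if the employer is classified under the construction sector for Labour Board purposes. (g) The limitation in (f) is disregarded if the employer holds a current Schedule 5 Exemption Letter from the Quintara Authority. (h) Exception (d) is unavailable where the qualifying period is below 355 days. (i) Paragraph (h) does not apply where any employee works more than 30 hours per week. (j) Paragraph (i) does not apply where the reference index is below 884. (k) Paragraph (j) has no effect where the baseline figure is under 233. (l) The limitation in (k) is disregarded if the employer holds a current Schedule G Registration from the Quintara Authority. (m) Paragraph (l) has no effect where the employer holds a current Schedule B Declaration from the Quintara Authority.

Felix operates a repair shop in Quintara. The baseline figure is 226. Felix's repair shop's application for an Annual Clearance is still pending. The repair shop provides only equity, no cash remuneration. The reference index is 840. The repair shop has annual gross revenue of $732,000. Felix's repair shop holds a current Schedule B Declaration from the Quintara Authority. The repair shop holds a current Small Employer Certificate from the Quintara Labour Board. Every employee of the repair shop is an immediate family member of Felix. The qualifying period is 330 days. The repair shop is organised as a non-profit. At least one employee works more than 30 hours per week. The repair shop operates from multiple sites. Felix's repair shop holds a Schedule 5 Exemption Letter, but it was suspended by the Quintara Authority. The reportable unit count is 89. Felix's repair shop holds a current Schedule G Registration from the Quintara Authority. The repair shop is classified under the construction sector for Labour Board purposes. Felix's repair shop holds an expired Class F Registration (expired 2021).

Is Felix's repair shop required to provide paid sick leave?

No — exception (d) applies; Felix's repair shop is not required to provide paid sick leave.

Exception (a) requires that the employer operates from a single site; but the employer operates from multiple sites, so (a) is unavailable.
Exception (b) does not apply: no current Class F Registration is held.
Exception (c): every employee is an immediate family member; the employer is a non-profit — every condition holds. But: (f) operates against (c): the repair shop is classified under the construction sector. (g) is not engaged (the Schedule 5 Exemption Letter is not current), so (f) stands. (c) is therefore removed.
Exception (d) is satisfied on its face — remuneration is equity-only; annual gross revenue is $732,000, below the $736,000 limit. As to paragraphs (h)–(m): (h) would limit (d) — the qualifying period is 330 days, below the 355 days limit — but (i) sets (h) aside: (i) operates against (h): at least one employee exceeds 30 hours/week. (j) operates (the reference index is 840, below the 884 limit), but is itself disapplied by (k): (k) operates against (j): the baseline figure is 226, under the 233 limit. (l) would limit (k) — a current Schedule G Registration is held — but (m) sets (l) aside: (m) is engaged — a current Schedule B Declaration is held. Exception (d) stands.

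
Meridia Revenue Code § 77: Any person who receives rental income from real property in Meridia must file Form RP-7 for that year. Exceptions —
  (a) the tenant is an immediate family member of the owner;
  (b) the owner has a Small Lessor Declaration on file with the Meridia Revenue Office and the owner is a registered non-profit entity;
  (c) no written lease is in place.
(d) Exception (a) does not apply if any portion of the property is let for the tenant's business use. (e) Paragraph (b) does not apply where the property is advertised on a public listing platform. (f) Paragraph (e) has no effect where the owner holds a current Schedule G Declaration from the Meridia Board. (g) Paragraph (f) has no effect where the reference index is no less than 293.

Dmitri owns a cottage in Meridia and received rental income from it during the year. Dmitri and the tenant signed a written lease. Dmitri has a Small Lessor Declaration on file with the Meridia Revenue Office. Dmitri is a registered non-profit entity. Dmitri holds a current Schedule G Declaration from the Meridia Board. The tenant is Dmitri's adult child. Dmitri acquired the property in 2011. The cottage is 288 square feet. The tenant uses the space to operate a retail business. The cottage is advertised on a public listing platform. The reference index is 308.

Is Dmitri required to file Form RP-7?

Yes — Dmitri must file Form RP-7.

Exception (a)'s conditions are all satisfied: the tenant is an immediate family member. But applying paragraph (d): (d) operates against (a): the space is let for business use. Exception (a) does not apply.
Exception (b): a Small Lessor Declaration is on file; Dmitri is a registered non-profit — every condition holds. Turning to paragraphs (e)–(g): (e) operates against (b): the property is publicly advertised. (f) applies (a current Schedule G Declaration is held), but is itself disapplied by (g): (g) is engaged — the reference index is 308, meeting the 293 threshold. Exception (b) does not apply.
Exception (c) requires that no written lease is in place; but a written lease is in place, so (c) is unavailable.
No exception displaces § 77.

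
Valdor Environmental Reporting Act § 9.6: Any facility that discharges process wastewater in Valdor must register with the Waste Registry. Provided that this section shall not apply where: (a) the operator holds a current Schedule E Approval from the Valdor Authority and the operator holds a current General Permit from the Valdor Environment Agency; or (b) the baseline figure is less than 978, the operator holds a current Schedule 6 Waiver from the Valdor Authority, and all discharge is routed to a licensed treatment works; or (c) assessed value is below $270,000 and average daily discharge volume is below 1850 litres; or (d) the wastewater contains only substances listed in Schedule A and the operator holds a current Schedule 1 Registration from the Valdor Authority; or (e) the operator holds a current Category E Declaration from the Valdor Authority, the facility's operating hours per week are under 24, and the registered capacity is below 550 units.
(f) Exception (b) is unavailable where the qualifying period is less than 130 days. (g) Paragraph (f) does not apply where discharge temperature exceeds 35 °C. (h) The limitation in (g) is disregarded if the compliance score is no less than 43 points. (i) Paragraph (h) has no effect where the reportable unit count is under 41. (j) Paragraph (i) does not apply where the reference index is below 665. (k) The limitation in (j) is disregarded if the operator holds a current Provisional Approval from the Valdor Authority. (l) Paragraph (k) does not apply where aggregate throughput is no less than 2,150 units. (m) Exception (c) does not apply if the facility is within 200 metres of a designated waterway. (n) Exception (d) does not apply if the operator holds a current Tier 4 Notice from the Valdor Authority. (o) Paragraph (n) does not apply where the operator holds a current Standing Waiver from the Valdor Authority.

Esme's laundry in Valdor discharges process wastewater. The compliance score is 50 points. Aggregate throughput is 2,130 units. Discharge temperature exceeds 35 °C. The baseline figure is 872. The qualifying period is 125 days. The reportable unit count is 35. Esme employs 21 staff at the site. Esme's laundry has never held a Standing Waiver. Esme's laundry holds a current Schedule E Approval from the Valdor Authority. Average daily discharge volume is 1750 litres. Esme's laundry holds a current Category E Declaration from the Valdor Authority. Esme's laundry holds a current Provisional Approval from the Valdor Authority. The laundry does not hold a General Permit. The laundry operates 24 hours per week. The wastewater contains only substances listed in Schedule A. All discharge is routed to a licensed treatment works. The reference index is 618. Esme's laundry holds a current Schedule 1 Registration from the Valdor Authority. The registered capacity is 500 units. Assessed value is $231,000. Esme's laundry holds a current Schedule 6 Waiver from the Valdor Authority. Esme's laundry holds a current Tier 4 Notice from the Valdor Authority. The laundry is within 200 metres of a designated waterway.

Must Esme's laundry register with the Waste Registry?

Exception (a) requires that the operator holds a current General Permit from the Valdor Environment Agency; but no General Permit is held, so (a) is unavailable.
Exception (b) is satisfied on its face — the baseline figure is 872, less than the 978 limit; a current Schedule 6 Waiver is held; discharge is routed to a licensed treatment works. Considering the limiting provisions: (f) would limit (b) — the qualifying period is 125 days, less than the 130 days limit — but (g) sets (f) aside: (g) operates — discharge temperature exceeds 35 °C. (h) is engaged (the compliance score is 50 points, meeting the 43 points threshold), but yields to (i): (i) operates — the reportable unit count is 35, under the 41 limit. (j) would limit (i) — the reference index is 618, below the 665 limit — but (k) sets (j) aside: (k) operates against (j): a current Provisional Approval is held. (l), which would lift (k), is inapplicable — aggregate throughput is 2,130 units, short of 2,150 units. So (b) applies.
Exception (c): assessed value is $231,000, below the $270,000 limit; average daily discharge volume is 1750 litres, below the 1850 litres limit — every condition holds. But: (m) operates against (c): the laundry is within 200 m of a designated waterway. Exception (c) does not apply.
Exception (d): the wastewater is Schedule-A-only; a current Schedule 1 Registration is held — every condition holds. But applying paragraphs (n)–(o): (n) operates against (d): a current Tier 4 Notice is held. (o) is not engaged (the Standing Waiver is not current), so (n) stands. So (d) is unavailable.
Exception (e) does not apply: the facility's operating hours per week are 24, not under 24.

No — exception (b) applies; Esme's laundry is not required to register with the Waste Registry.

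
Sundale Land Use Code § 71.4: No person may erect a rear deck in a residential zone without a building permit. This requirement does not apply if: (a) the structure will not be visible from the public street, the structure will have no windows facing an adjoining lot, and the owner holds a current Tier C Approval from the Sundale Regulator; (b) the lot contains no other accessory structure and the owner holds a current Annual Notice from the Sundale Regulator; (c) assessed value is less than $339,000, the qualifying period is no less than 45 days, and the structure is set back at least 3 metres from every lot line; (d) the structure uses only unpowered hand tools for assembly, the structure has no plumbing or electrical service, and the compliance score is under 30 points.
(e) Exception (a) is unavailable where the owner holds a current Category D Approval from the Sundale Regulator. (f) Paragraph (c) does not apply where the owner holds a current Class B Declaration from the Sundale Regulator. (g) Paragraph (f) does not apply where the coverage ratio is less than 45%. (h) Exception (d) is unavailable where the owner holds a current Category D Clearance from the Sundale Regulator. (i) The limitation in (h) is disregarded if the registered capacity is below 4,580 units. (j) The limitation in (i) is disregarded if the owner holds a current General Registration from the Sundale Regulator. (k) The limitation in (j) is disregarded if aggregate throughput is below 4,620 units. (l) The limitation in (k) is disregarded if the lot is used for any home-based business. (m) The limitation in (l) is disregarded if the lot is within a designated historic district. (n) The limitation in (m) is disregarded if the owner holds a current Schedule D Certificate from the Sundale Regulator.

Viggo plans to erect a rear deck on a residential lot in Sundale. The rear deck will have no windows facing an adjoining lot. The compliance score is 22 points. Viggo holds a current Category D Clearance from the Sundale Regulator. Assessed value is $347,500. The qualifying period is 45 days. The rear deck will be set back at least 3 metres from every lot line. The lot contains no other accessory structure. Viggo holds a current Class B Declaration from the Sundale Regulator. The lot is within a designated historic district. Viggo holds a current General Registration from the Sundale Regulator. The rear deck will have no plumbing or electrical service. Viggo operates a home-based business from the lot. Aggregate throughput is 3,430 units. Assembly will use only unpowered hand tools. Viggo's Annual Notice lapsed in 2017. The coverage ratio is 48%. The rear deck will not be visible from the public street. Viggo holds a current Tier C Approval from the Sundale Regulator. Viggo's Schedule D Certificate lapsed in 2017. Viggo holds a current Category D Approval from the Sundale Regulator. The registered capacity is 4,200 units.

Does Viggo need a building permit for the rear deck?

Exception (a) is satisfied on its face — the structure will not be visible from the street; no windows face an adjoining lot; a current Tier C Approval is held. Turning to paragraph (e): (e) is engaged — a current Category D Approval is held. (a) is therefore removed.
Exception (b) fails — no current Annual Notice is held.
Exception (c) requires that assessed value is less than $339,000; but assessed value is $347,500, not less than $339,000, so (c) is unavailable.
All of (d)'s requirements are met (assembly uses only hand tools; there is no plumbing or electrical service; the compliance score is 22 points, under the 30 points limit). As to paragraphs (h)–(n): (h) operates (a current Category D Clearance is held), but is itself disapplied by (i): (i) operates against (h): the registered capacity is 4,200 units, below the 4,580 units limit. (j) is triggered (a current General Registration is held), but is itself disapplied by (k): (k) applies — aggregate throughput is 3,430 units, below the 4,620 units limit. (l) applies (a home-based business operates on the lot), but yields to (m): (m) is triggered — the lot is in a historic district. (n) is inapplicable (the Schedule D Certificate is not current), so (m) stands. So (d) applies.

No — exception (d) applies; Viggo does not need a building permit.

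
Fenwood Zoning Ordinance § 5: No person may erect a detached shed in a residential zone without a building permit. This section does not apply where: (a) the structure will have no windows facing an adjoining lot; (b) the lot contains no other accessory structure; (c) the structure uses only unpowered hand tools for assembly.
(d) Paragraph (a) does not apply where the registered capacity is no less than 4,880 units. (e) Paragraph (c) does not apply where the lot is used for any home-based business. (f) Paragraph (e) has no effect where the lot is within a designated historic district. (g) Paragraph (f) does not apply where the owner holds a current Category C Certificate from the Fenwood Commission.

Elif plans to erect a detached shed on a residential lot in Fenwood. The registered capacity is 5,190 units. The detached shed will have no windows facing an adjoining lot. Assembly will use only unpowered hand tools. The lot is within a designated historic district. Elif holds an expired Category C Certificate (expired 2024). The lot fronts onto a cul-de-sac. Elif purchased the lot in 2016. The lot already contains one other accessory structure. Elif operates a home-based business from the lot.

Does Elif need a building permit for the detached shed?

Exception (a): no windows face an adjoining lot — every condition holds. But applying paragraph (d): (d) is engaged — the registered capacity is 5,190 units, meeting the 4,880 units threshold. Exception (a) does not apply.
Exception (b) fails — the lot already has another accessory structure.
All of (c)'s requirements are met (assembly uses only hand tools). Considering the limiting provisions: (e) would limit (c) — a home-based business operates on the lot — but (f) sets (e) aside: (f) operates against (e): the lot is in a historic district. (g) is not engaged (no current Category C Certificate is held), so (f) stands. (c) remains available.

No — exception (c) applies; Elif does not need a building permit.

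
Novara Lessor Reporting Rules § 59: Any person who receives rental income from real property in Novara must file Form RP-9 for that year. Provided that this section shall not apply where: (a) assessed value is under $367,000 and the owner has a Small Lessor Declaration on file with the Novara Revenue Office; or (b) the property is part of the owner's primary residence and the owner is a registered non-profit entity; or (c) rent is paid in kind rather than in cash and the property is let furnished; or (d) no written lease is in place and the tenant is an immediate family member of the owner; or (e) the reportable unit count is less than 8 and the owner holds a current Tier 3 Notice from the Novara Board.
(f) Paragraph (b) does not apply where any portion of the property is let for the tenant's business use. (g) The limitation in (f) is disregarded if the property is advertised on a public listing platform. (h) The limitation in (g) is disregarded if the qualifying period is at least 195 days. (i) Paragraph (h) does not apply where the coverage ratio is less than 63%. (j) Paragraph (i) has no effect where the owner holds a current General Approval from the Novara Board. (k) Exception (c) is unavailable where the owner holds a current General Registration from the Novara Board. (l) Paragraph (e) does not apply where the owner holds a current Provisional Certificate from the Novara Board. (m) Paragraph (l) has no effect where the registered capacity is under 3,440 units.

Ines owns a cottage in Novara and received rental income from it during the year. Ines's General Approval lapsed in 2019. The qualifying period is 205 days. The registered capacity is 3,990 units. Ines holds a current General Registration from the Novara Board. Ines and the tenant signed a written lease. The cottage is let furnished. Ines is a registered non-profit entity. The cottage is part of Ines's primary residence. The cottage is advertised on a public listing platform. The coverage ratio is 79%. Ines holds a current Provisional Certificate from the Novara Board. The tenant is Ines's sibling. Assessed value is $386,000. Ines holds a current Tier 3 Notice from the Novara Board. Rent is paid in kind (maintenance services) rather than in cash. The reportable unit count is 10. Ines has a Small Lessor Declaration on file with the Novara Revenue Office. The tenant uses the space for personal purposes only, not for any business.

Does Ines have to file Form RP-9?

Exception (a) requires that assessed value is under $367,000; but assessed value is $386,000, not under $367,000, so (a) is unavailable.
Exception (b): the cottage is part of the primary residence; Ines is a registered non-profit — every condition holds. Considering the limiting provisions: (f), which would limit (b), does not operate here: the space is used for personal purposes only. (b) remains available.
Exception (c)'s conditions are all satisfied: rent is paid in kind; the property is let furnished. Turning to paragraph (k): (k) is engaged — a current General Registration is held. Exception (c) does not apply.
Exception (d) fails — a written lease is in place.
Exception (e) requires that the reportable unit count is less than 8; but the reportable unit count is 10, not less than 8, so (e) is unavailable.

No — exception (b) applies; Ines is not required to file Form RP-9.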